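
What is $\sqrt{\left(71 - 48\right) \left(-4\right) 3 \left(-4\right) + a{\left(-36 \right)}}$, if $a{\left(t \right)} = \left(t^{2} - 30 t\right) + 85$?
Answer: $\sqrt{3565} \approx 59.708$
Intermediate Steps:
$a{\left(t \right)} = 85 + t^{2} - 30 t$
$\sqrt{\left(71 - 48\right) \left(-4\right) 3 \left(-4\right) + a{\left(-36 \right)}} = \sqrt{\left(71 - 48\right) \left(-4\right) 3 \left(-4\right) + \left(85 + \left(-36\right)^{2} - -1080\right)} = \sqrt{23 \left(\left(-12\right) \left(-4\right)\right) + \left(85 + 1296 + 1080\right)} = \sqrt{23 \cdot 48 + 2461} = \sqrt{1104 + 2461} = \sqrt{3565}$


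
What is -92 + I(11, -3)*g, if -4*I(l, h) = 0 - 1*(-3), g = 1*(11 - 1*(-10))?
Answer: -431/4 ≈ -107.75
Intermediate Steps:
g = 21 (g = 1*(11 + 10) = 1*21 = 21)
I(l, h) = -¾ (I(l, h) = -(0 - 1*(-3))/4 = -(0 + 3)/4 = -¼*3 = -¾)
-92 + I(11, -3)*g = -92 - ¾*21 = -92 - 63/4 = -431/4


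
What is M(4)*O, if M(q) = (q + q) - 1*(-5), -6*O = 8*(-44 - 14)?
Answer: 3016/3 ≈ 1005.3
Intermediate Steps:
O = 232/3 (O = -4*(-44 - 14)/3 = -4*(-58)/3 = -⅙*(-464) = 232/3 ≈ 77.333)
M(q) = 5 + 2*q (M(q) = 2*q + 5 = 5 + 2*q)
M(4)*O = (5 + 2*4)*(232/3) = (5 + 8)*(232/3) = 13*(232/3) = 3016/3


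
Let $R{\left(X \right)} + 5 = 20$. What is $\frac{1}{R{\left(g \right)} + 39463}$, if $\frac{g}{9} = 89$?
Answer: $\frac{1}{39478} \approx 2.5331 \cdot 10^{-5}$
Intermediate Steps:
$g = 801$ ($g = 9 \cdot 89 = 801$)
$R{\left(X \right)} = 15$ ($R{\left(X \right)} = -5 + 20 = 15$)
$\frac{1}{R{\left(g \right)} + 39463} = \frac{1}{15 + 39463} = \frac{1}{39478}$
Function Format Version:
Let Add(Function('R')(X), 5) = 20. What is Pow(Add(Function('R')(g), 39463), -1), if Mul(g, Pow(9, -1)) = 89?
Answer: Rational(1, 39478) ≈ 2.5331e-5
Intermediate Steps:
g = 801 (g = Mul(9, 89) = 801)
Function('R')(X) = 15 (Function('R')(X) = Add(-5, 20) = 15)
Pow(Add(Function('R')(g), 39463), -1) = Pow(Add(15, 39463), -1) = Pow(39478, -1) = Rational(1, 39478)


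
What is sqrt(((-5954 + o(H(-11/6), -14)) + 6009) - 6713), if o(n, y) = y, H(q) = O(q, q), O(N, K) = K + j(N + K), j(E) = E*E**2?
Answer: 4*I*sqrt(417) ≈ 81.682*I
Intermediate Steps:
j(E) = E**3
O(N, K) = K + (K + N)**3 (O(N, K) = K + (N + K)**3 = K + (K + N)**3)
H(q) = q + 8*q**3 (H(q) = q + (q + q)**3 = q + (2*q)**3 = q + 8*q**3)
sqrt(((-5954 + o(H(-11/6), -14)) + 6009) - 6713) = sqrt(((-5954 - 14) + 6009) - 6713) = sqrt((-5968 + 6009) - 6713) = sqrt(41 - 6713) = sqrt(-6672) = 4*I*sqrt(417)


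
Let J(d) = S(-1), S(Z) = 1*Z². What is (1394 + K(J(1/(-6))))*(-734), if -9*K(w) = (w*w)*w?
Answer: -9208030/9 ≈ -1.0231e+6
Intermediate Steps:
S(Z) = Z²
J(d) = 1 (J(d) = (-1)² = 1)
K(w) = -w³/9 (K(w) = -w*w*w/9 = -w²*w/9 = -w³/9)
(1394 + K(J(1/(-6))))*(-734) = (1394 - ⅑*1³)*(-734) = (1394 - ⅑*1)*(-734) = (1394 - ⅑)*(-734) = (12545/9)*(-734) = -9208030/9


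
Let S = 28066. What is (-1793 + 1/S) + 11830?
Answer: 281698443/28066 ≈ 10037.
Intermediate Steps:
(-1793 + 1/S) + 11830 = (-1793 + 1/28066) + 11830 = -50322337/28066 + 11830 = 281698443/28066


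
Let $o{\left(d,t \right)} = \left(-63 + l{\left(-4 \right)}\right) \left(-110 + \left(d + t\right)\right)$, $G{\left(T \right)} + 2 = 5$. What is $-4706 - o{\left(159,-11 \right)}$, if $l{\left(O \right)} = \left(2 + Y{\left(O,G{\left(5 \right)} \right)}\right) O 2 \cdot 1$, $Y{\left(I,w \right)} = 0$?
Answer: $-1704$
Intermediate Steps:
$G{\left(T \right)} = 3$ ($G{\left(T \right)} = -2 + 5 = 3$)
$l{\left(O \right)} = 4 O$ ($l{\left(O \right)} = \left(2 + 0\right) O 2 \cdot 1 = 2 \cdot 2 O 1 = 2 \cdot 2 O = 4 O$)
$o{\left(d,t \right)} = 8690 - 79 d - 79 t$ ($o{\left(d,t \right)} = \left(-63 + 4 \left(-4\right)\right) \left(-110 + \left(d + t\right)\right) = \left(-63 - 16\right) \left(-110 + d + t\right) = - 79 \left(-110 + d + t\right) = 8690 - 79 d - 79 t$)
$-4706 - o{\left(159,-11 \right)} = -4706 - \left(8690 - 12561 - -869\right) = -4706 - \left(8690 - 12561 + 869\right) = -4706 - -3002 = -4706 + 3002 = -1704$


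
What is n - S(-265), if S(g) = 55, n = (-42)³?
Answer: -74143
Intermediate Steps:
n = -74088
n - S(-265) = -74088 - 1*55 = -74088 - 55 = -74143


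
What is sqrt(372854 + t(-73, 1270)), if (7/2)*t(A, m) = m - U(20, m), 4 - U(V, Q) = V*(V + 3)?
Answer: sqrt(18294010)/7 ≈ 611.02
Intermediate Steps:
U(V, Q) = 4 - V*(3 + V) (U(V, Q) = 4 - V*(V + 3) = 4 - V*(3 + V))
t(A, m) = 912/7 + 2*m/7 (t(A, m) = 2*(m - (4 - 1*20**2 - 3*20))/7 = 2*(m - (4 - 1*400 - 60))/7 = 2*(m - (4 - 400 - 60))/7 = 2*(m - 1*(-456))/7 = 2*(m + 456)/7 = 2*(456 + m)/7 = 912/7 + 2*m/7)
sqrt(372854 + t(-73, 1270)) = sqrt(372854 + (912/7 + (2/7)*1270)) = sqrt(372854 + (912/7 + 2540/7)) = sqrt(372854 + 3452/7) = sqrt(2613430/7) = sqrt(18294010)/7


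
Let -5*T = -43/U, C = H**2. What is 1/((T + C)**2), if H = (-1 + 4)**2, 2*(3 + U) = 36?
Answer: 5625/37429924 ≈ 0.00015028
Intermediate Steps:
U = 15 (U = -3 + (1/2)*36 = -3 + 18 = 15)
H = 9 (H = 3**2 = 9)
C = 81 (C = 9**2 = 81)
T = 43/75 (T = -(-43)/(5*15) = -1/5*(-43/15) = 43/75 ≈ 0.57333)
1/((T + C)**2) = 1/((43/75 + 81)**2) = 1/((6118/75)**2) = 1/(37429924/5625) = 5625/37429924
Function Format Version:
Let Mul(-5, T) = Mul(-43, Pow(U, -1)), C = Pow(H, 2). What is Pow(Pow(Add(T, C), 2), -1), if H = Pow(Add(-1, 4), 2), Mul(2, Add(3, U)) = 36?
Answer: Rational(5625, 37429924) ≈ 0.00015028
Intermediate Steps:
U = 15 (U = Add(-3, Mul(Rational(1, 2), 36)) = Add(-3, 18) = 15)
H = 9 (H = Pow(3, 2) = 9)
C = 81 (C = Pow(9, 2) = 81)
T = Rational(43, 75) (T = Mul(Rational(-1, 5), Mul(-43, Pow(15, -1))) = Mul(Rational(-1, 5), Mul(-43, Rational(1, 15))) = Mul(Rational(-1, 5), Rational(-43, 15)) = Rational(43, 75) ≈ 0.57333)
Pow(Pow(Add(T, C), 2), -1) = Pow(Pow(Add(Rational(43, 75), 81), 2), -1) = Pow(Pow(Rational(6118, 75), 2), -1) = Pow(Rational(37429924, 5625), -1) = Rational(5625, 37429924)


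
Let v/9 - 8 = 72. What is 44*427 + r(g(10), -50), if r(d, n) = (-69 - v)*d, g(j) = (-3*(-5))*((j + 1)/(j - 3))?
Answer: 1331/7 ≈ 190.14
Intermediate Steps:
v = 720 (v = 72 + 9*72 = 72 + 648 = 720)
g(j) = 15*(1 + j)/(-3 + j) (g(j) = 15*((1 + j)/(-3 + j)) = 15*(1 + j)/(-3 + j))
r(d, n) = -789*d (r(d, n) = (-69 - 1*720)*d = (-69 - 720)*d = -789*d)
44*427 + r(g(10), -50) = 44*427 - 11835*(1 + 10)/(-3 + 10) = 18788 - 11835*11/7 = 18788 - 789*165/7 = 18788 - 130185/7 = 1331/7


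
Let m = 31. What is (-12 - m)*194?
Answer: -8342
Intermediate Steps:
(-12 - m)*194 = (-12 - 1*31)*194 = (-12 - 31)*194 = -43*194 = -8342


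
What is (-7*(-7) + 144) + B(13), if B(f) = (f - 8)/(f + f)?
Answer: 5023/26 ≈ 193.19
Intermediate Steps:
B(f) = (-8 + f)/(2*f) (B(f) = (-8 + f)/((2*f)) = (-8 + f)*(1/(2*f)) = (-8 + f)/(2*f))
(-7*(-7) + 144) + B(13) = (-7*(-7) + 144) + (1/2)*(-8 + 13)/13 = (49 + 144) + (1/2)*(1/13)*5 = 193 + 5/26 = 5023/26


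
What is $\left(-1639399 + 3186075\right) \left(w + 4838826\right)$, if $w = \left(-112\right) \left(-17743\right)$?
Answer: $10557675336392$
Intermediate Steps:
$w = 1987216$
$\left(-1639399 + 3186075\right) \left(w + 4838826\right) = \left(-1639399 + 3186075\right) \left(1987216 + 4838826\right) = 1546676 \cdot 6826042 = 10557675336392$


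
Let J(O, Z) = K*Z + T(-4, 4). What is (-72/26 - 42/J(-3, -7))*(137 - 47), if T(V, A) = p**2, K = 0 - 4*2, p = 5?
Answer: -11540/39 ≈ -295.90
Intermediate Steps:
K = -8 (K = 0 - 8 = -8)
T(V, A) = 25 (T(V, A) = 5**2 = 25)
J(O, Z) = 25 - 8*Z (J(O, Z) = -8*Z + 25 = 25 - 8*Z)
(-72/26 - 42/J(-3, -7))*(137 - 47) = (-72/26 - 42/(25 - 8*(-7)))*(137 - 47) = (-72*1/26 - 42/(25 + 56))*90 = (-36/13 - 42/81)*90 = (-36/13 - 42*1/81)*90 = (-36/13 - 14/27)*90 = -1154/351*90 = -11540/39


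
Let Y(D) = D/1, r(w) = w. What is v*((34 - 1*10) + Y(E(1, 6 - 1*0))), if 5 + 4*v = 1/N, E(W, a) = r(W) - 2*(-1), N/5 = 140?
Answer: -94473/2800 ≈ -33.740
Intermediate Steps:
N = 700 (N = 5*140 = 700)
E(W, a) = 2 + W (E(W, a) = W - 2*(-1) = W + 2 = 2 + W)
v = -3499/2800 (v = -5/4 + (¼)/700 = -5/4 + (¼)*(1/700) = -5/4 + 1/2800 = -3499/2800 ≈ -1.2496)
Y(D) = D (Y(D) = D*1 = D)
v*((34 - 1*10) + Y(E(1, 6 - 1*0))) = -3499*((34 - 1*10) + (2 + 1))/2800 = -3499*((34 - 10) + 3)/2800 = -3499*(24 + 3)/2800 = -3499/2800*27 = -94473/2800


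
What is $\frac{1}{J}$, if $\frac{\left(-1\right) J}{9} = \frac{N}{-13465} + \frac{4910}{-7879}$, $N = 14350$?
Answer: $\frac{21218147}{322518240} \approx 0.065789$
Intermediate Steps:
$J = \frac{322518240}{21218147}$ ($J = - 9 \left(\frac{14350}{-13465} + \frac{4910}{-7879}\right) = - 9 \left(14350 \left(- \frac{1}{13465}\right) + 4910 \left(- \frac{1}{7879}\right)\right) = - 9 \left(- \frac{2870}{2693} - \frac{4910}{7879}\right) = \left(-9\right) \left(- \frac{35835360}{21218147}\right) = \frac{322518240}{21218147} \approx 15.2$)
$\frac{1}{J} = \frac{1}{\frac{322518240}{21218147}} = \frac{21218147}{322518240}$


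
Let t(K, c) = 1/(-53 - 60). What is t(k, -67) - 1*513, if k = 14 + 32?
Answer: -57970/113 ≈ -513.01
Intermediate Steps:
k = 46
t(K, c) = -1/113 (t(K, c) = 1/(-113) = -1/113)
t(k, -67) - 1*513 = -1/113 - 1*513 = -1/113 - 513 = -57970/113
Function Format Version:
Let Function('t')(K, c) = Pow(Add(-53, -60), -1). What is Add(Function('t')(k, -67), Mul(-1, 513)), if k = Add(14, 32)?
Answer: Rational(-57970, 113) ≈ -513.01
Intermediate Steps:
k = 46
Function('t')(K, c) = Rational(-1, 113) (Function('t')(K, c) = Pow(-113, -1) = Rational(-1, 113))
Add(Function('t')(k, -67), Mul(-1, 513)) = Add(Rational(-1, 113), Mul(-1, 513)) = Add(Rational(-1, 113), -513) = Rational(-57970, 113)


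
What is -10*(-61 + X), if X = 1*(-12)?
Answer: 730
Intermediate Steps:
X = -12
-10*(-61 + X) = -10*(-61 - 12) = -10*(-73) = 730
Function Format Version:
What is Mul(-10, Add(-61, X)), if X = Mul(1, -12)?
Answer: 730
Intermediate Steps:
X = -12
Mul(-10, Add(-61, X)) = Mul(-10, Add(-61, -12)) = Mul(-10, -73) = 730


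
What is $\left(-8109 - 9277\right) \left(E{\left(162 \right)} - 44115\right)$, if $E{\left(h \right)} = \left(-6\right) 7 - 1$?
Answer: $767730988$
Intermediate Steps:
$E{\left(h \right)} = -43$ ($E{\left(h \right)} = -42 - 1 = -43$)
$\left(-8109 - 9277\right) \left(E{\left(162 \right)} - 44115\right) = \left(-8109 - 9277\right) \left(-43 - 44115\right) = \left(-17386\right) \left(-44158\right) = 767730988$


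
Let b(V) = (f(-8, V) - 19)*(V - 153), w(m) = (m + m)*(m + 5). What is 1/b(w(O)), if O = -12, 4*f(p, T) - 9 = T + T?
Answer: 4/4035 ≈ 0.00099133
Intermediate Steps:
f(p, T) = 9/4 + T/2 (f(p, T) = 9/4 + (T + T)/4 = 9/4 + (2*T)/4 = 9/4 + T/2)
w(m) = 2*m*(5 + m) (w(m) = (2*m)*(5 + m) = 2*m*(5 + m))
b(V) = (-153 + V)*(-67/4 + V/2) (b(V) = ((9/4 + V/2) - 19)*(V - 153) = (-67/4 + V/2)*(-153 + V) = (-153 + V)*(-67/4 + V/2))
1/b(w(O)) = 1/(10251/4 + (2*(-12)*(5 - 12))²/2 - 373*(-12)*(5 - 12)/2) = 1/(10251/4 + (2*(-12)*(-7))²/2 - 373*(-12)*(-7)/2) = 1/(10251/4 + (½)*168² - 373/4*168) = 1/(10251/4 + (½)*28224 - 15666) = 1/(10251/4 + 14112 - 15666) = 1/(4035/4) = 4/4035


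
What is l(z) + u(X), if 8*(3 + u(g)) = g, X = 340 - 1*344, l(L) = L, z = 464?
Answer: 921/2 ≈ 460.50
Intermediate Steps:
X = -4 (X = 340 - 344 = -4)
u(g) = -3 + g/8
l(z) + u(X) = 464 + (-3 + (1/8)*(-4)) = 464 + (-3 - 1/2) = 464 - 7/2 = 921/2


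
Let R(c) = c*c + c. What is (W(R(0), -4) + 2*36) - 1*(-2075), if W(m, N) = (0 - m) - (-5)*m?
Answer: 2147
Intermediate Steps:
R(c) = c + c**2 (R(c) = c**2 + c = c + c**2)
W(m, N) = 4*m (W(m, N) = -m + 5*m = 4*m)
(W(R(0), -4) + 2*36) - 1*(-2075) = (4*(0*(1 + 0)) + 2*36) - 1*(-2075) = (4*(0*1) + 72) + 2075 = (4*0 + 72) + 2075 = (0 + 72) + 2075 = 72 + 2075 = 2147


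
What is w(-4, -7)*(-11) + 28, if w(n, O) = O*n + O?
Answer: -203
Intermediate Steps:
w(n, O) = O + O*n
w(-4, -7)*(-11) + 28 = -7*(1 - 4)*(-11) + 28 = -7*(-3)*(-11) + 28 = 21*(-11) + 28 = -231 + 28 = -203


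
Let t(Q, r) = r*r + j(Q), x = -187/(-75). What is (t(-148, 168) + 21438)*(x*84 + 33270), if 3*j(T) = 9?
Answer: 8313781938/5 ≈ 1.6628e+9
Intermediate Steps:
x = 187/75 (x = -187*(-1/75) = 187/75 ≈ 2.4933)
j(T) = 3 (j(T) = (⅓)*9 = 3)
t(Q, r) = 3 + r² (t(Q, r) = r*r + 3 = r² + 3 = 3 + r²)
(t(-148, 168) + 21438)*(x*84 + 33270) = ((3 + 168²) + 21438)*((187/75)*84 + 33270) = ((3 + 28224) + 21438)*(5236/25 + 33270) = (28227 + 21438)*(836986/25) = 49665*(836986/25) = 8313781938/5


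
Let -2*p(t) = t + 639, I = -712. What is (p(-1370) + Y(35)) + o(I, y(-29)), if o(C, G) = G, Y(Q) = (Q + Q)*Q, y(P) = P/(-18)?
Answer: 25354/9 ≈ 2817.1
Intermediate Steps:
y(P) = -P/18 (y(P) = P*(-1/18) = -P/18)
p(t) = -639/2 - t/2 (p(t) = -(t + 639)/2 = -(639 + t)/2 = -639/2 - t/2)
Y(Q) = 2*Q² (Y(Q) = (2*Q)*Q = 2*Q²)
(p(-1370) + Y(35)) + o(I, y(-29)) = ((-639/2 - ½*(-1370)) + 2*35²) - 1/18*(-29) = ((-639/2 + 685) + 2*1225) + 29/18 = (731/2 + 2450) + 29/18 = 5631/2 + 29/18 = 25354/9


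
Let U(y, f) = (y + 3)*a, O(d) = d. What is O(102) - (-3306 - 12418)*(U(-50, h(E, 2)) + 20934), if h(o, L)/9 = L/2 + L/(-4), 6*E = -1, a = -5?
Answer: 332861458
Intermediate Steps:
E = -⅙ (E = (⅙)*(-1) = -⅙ ≈ -0.16667)
h(o, L) = 9*L/4 (h(o, L) = 9*(L/2 + L/(-4)) = 9*(L*(½) + L*(-¼)) = 9*(L/2 - L/4) = 9*(L/4) = 9*L/4)
U(y, f) = -15 - 5*y (U(y, f) = (y + 3)*(-5) = (3 + y)*(-5) = -15 - 5*y)
O(102) - (-3306 - 12418)*(U(-50, h(E, 2)) + 20934) = 102 - (-3306 - 12418)*((-15 - 5*(-50)) + 20934) = 102 - (-15724)*((-15 + 250) + 20934) = 102 - (-15724)*(235 + 20934) = 102 - (-15724)*21169 = 102 - 1*(-332861356) = 102 + 332861356 = 332861458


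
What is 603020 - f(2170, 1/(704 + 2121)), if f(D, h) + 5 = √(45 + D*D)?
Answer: 603025 - √4708945 ≈ 6.0086e+5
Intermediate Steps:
f(D, h) = -5 + √(45 + D²) (f(D, h) = -5 + √(45 + D*D) = -5 + √(45 + D²))
603020 - f(2170, 1/(704 + 2121)) = 603020 - (-5 + √(45 + 2170²)) = 603020 - (-5 + √(45 + 4708900)) = 603020 - (-5 + √4708945) = 603020 + (5 - √4708945) = 603025 - √4708945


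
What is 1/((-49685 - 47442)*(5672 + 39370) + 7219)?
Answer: -1/4374787115 ≈ -2.2858e-10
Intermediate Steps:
1/((-49685 - 47442)*(5672 + 39370) + 7219) = 1/(-97127*45042 + 7219) = 1/(-4374794334 + 7219) = 1/(-4374787115) = -1/4374787115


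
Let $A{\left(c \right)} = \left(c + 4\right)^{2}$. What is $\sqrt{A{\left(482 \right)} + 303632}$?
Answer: $2 \sqrt{134957} \approx 734.73$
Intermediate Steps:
$A{\left(c \right)} = \left(4 + c\right)^{2}$
$\sqrt{A{\left(482 \right)} + 303632} = \sqrt{\left(4 + 482\right)^{2} + 303632} = \sqrt{486^{2} + 303632} = \sqrt{236196 + 303632} = \sqrt{539828} = 2 \sqrt{134957}$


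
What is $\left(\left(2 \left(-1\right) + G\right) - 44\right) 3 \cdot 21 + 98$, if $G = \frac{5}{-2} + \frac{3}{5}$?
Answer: $- \frac{29197}{10} \approx -2919.7$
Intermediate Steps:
$G = - \frac{19}{10}$ ($G = 5 \left(- \frac{1}{2}\right) + 3 \cdot \frac{1}{5} = - \frac{5}{2} + \frac{3}{5} = - \frac{19}{10} \approx -1.9$)
$\left(\left(2 \left(-1\right) + G\right) - 44\right) 3 \cdot 21 + 98 = \left(\left(2 \left(-1\right) - \frac{19}{10}\right) - 44\right) 3 \cdot 21 + 98 = \left(\left(-2 - \frac{19}{10}\right) - 44\right) 63 + 98 = \left(- \frac{39}{10} - 44\right) 63 + 98 = \left(- \frac{479}{10}\right) 63 + 98 = - \frac{30177}{10} + 98 = - \frac{29197}{10}$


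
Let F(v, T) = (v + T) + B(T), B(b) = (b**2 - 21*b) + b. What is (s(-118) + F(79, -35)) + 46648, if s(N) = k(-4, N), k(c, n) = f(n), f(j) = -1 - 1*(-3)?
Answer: 48619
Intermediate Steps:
B(b) = b**2 - 20*b
f(j) = 2 (f(j) = -1 + 3 = 2)
k(c, n) = 2
s(N) = 2
F(v, T) = T + v + T*(-20 + T) (F(v, T) = (v + T) + T*(-20 + T) = (T + v) + T*(-20 + T) = T + v + T*(-20 + T))
(s(-118) + F(79, -35)) + 46648 = (2 + (-35 + 79 - 35*(-20 - 35))) + 46648 = (2 + (-35 + 79 - 35*(-55))) + 46648 = (2 + (-35 + 79 + 1925)) + 46648 = (2 + 1969) + 46648 = 1971 + 46648 = 48619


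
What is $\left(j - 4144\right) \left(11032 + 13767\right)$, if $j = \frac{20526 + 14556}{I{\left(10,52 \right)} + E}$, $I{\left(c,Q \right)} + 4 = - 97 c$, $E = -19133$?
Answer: $- \frac{2067207193510}{20107} \approx -1.0281 \cdot 10^{8}$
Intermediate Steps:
$I{\left(c,Q \right)} = -4 - 97 c$
$j = - \frac{35082}{20107}$ ($j = \frac{20526 + 14556}{\left(-4 - 970\right) - 19133} = \frac{35082}{\left(-4 - 970\right) - 19133} = \frac{35082}{-974 - 19133} = \frac{35082}{-20107} = 35082 \left(- \frac{1}{20107}\right) = - \frac{35082}{20107} \approx -1.7448$)
$\left(j - 4144\right) \left(11032 + 13767\right) = \left(- \frac{35082}{20107} - 4144\right) \left(11032 + 13767\right) = \left(- \frac{83358490}{20107}\right) 24799 = - \frac{2067207193510}{20107}$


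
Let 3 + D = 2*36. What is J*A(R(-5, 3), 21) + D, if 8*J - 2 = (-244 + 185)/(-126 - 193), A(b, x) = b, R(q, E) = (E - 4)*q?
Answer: 179573/2552 ≈ 70.366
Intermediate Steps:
R(q, E) = q*(-4 + E) (R(q, E) = (-4 + E)*q = q*(-4 + E))
D = 69 (D = -3 + 2*36 = -3 + 72 = 69)
J = 697/2552 (J = 1/4 + ((-244 + 185)/(-126 - 193))/8 = 1/4 + (-59/(-319))/8 = 1/4 + (-59*(-1/319))/8 = 1/4 + (1/8)*(59/319) = 1/4 + 59/2552 = 697/2552 ≈ 0.27312)
J*A(R(-5, 3), 21) + D = 697*(-5*(-4 + 3))/2552 + 69 = 697*(-5*(-1))/2552 + 69 = (697/2552)*5 + 69 = 3485/2552 + 69 = 179573/2552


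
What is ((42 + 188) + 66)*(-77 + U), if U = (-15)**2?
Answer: 43808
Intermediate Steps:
U = 225
((42 + 188) + 66)*(-77 + U) = ((42 + 188) + 66)*(-77 + 225) = (230 + 66)*148 = 296*148 = 43808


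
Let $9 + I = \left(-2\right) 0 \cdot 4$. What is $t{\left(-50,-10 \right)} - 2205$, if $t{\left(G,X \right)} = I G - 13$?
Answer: $-1768$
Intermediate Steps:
$I = -9$ ($I = -9 + \left(-2\right) 0 \cdot 4 = -9 + 0 \cdot 4 = -9 + 0 = -9$)
$t{\left(G,X \right)} = -13 - 9 G$ ($t{\left(G,X \right)} = - 9 G - 13 = -13 - 9 G$)
$t{\left(-50,-10 \right)} - 2205 = \left(-13 - -450\right) - 2205 = \left(-13 + 450\right) - 2205 = 437 - 2205 = -1768$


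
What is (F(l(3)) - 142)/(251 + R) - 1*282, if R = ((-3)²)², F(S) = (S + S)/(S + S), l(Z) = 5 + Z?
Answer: -93765/332 ≈ -282.42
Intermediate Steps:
F(S) = 1 (F(S) = (2*S)/((2*S)) = (2*S)*(1/(2*S)) = 1)
R = 81 (R = 9² = 81)
(F(l(3)) - 142)/(251 + R) - 1*282 = (1 - 142)/(251 + 81) - 1*282 = -141/332 - 282 = -93765/332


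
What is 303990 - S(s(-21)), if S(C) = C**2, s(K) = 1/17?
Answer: 87853109/289 ≈ 3.0399e+5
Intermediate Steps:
s(K) = 1/17
303990 - S(s(-21)) = 303990 - (1/17)**2 = 303990 - 1*1/289 = 303990 - 1/289 = 87853109/289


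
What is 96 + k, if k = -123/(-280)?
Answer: 27003/280 ≈ 96.439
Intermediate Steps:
k = 123/280 (k = -123*(-1/280) = 123/280 ≈ 0.43929)
96 + k = 96 + 123/280 = 27003/280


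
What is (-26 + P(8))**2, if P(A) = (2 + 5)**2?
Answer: 529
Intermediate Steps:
P(A) = 49 (P(A) = 7**2 = 49)
(-26 + P(8))**2 = (-26 + 49)**2 = 23**2 = 529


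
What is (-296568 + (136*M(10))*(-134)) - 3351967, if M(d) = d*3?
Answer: -4195255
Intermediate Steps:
M(d) = 3*d
(-296568 + (136*M(10))*(-134)) - 3351967 = (-296568 + (136*(3*10))*(-134)) - 3351967 = (-296568 + (136*30)*(-134)) - 3351967 = (-296568 + 4080*(-134)) - 3351967 = (-296568 - 546720) - 3351967 = -843288 - 3351967 = -4195255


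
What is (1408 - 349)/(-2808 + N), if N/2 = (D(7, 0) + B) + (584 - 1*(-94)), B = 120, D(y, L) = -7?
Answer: -1059/1226 ≈ -0.86378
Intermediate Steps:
N = 1582 (N = 2*((-7 + 120) + (584 - 1*(-94))) = 2*(113 + (584 + 94)) = 2*(113 + 678) = 2*791 = 1582)
(1408 - 349)/(-2808 + N) = (1408 - 349)/(-2808 + 1582) = 1059/(-1226) = 1059*(-1/1226) = -1059/1226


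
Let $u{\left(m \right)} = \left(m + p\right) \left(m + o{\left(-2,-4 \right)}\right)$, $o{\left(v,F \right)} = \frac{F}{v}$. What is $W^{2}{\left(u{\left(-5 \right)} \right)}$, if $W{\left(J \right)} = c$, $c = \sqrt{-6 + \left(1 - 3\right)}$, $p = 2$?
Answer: $-8$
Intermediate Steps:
$u{\left(m \right)} = \left(2 + m\right)^{2}$ ($u{\left(m \right)} = \left(m + 2\right) \left(m - \frac{4}{-2}\right) = \left(2 + m\right) \left(m - -2\right) = \left(2 + m\right) \left(m + 2\right) = \left(2 + m\right) \left(2 + m\right) = \left(2 + m\right)^{2}$)
$c = 2 i \sqrt{2}$ ($c = \sqrt{-6 - 2} = \sqrt{-8} = 2 i \sqrt{2} \approx 2.8284 i$)
$W{\left(J \right)} = 2 i \sqrt{2}$
$W^{2}{\left(u{\left(-5 \right)} \right)} = \left(2 i \sqrt{2}\right)^{2} = -8$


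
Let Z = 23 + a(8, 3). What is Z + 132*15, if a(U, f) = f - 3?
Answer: 2003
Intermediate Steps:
a(U, f) = -3 + f
Z = 23 (Z = 23 + (-3 + 3) = 23 + 0 = 23)
Z + 132*15 = 23 + 132*15 = 23 + 1980 = 2003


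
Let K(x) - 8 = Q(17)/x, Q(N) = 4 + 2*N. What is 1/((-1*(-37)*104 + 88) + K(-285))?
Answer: 15/59158 ≈ 0.00025356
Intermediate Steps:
K(x) = 8 + 38/x (K(x) = 8 + (4 + 2*17)/x = 8 + (4 + 34)/x = 8 + 38/x)
1/((-1*(-37)*104 + 88) + K(-285)) = 1/((-1*(-37)*104 + 88) + (8 + 38/(-285))) = 1/((37*104 + 88) + (8 + 38*(-1/285))) = 1/((3848 + 88) + (8 - 2/15)) = 1/(3936 + 118/15) = 1/(59158/15) = 15/59158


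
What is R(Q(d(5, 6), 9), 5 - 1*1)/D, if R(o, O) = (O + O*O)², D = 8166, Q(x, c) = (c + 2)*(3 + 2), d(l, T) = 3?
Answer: 200/4083 ≈ 0.048984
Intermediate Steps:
Q(x, c) = 10 + 5*c (Q(x, c) = (2 + c)*5 = 10 + 5*c)
R(o, O) = (O + O²)²
R(Q(d(5, 6), 9), 5 - 1*1)/D = ((5 - 1*1)²*(1 + (5 - 1*1))²)/8166 = ((5 - 1)²*(1 + (5 - 1))²)*(1/8166) = (4²*(1 + 4)²)*(1/8166) = (16*5²)*(1/8166) = (16*25)*(1/8166) = 400*(1/8166) = 200/4083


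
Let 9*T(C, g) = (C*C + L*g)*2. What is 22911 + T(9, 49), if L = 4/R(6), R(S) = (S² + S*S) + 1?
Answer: 15064745/657 ≈ 22930.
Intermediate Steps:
R(S) = 1 + 2*S² (R(S) = (S² + S²) + 1 = 2*S² + 1 = 1 + 2*S²)
L = 4/73 (L = 4/(1 + 2*6²) = 4/(1 + 2*36) = 4/(1 + 72) = 4/73 ≈ 0.054795)
T(C, g) = 2*C²/9 + 8*g/657 (T(C, g) = ((C*C + 4*g/73)*2)/9 = ((C² + 4*g/73)*2)/9 = (2*C² + 8*g/73)/9 = 2*C²/9 + 8*g/657)
22911 + T(9, 49) = 22911 + ((2/9)*9² + (8/657)*49) = 22911 + ((2/9)*81 + 392/657) = 22911 + (18 + 392/657) = 22911 + 12218/657 = 15064745/657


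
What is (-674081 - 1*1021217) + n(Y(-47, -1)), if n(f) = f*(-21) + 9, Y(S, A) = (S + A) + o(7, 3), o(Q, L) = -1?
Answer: -1694260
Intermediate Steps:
Y(S, A) = -1 + A + S (Y(S, A) = (S + A) - 1 = (A + S) - 1 = -1 + A + S)
n(f) = 9 - 21*f (n(f) = -21*f + 9 = 9 - 21*f)
(-674081 - 1*1021217) + n(Y(-47, -1)) = (-674081 - 1*1021217) + (9 - 21*(-1 - 1 - 47)) = (-674081 - 1021217) + (9 - 21*(-49)) = -1695298 + (9 + 1029) = -1695298 + 1038 = -1694260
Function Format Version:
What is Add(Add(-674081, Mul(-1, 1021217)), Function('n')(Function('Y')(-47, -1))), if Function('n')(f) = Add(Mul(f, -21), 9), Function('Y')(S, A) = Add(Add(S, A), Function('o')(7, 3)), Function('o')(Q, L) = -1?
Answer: -1694260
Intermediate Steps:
Function('Y')(S, A) = Add(-1, A, S) (Function('Y')(S, A) = Add(Add(S, A), -1) = Add(Add(A, S), -1) = Add(-1, A, S))
Function('n')(f) = Add(9, Mul(-21, f)) (Function('n')(f) = Add(Mul(-21, f), 9) = Add(9, Mul(-21, f)))
Add(Add(-674081, Mul(-1, 1021217)), Function('n')(Function('Y')(-47, -1))) = Add(Add(-674081, Mul(-1, 1021217)), Add(9, Mul(-21, Add(-1, -1, -47)))) = Add(Add(-674081, -1021217), Add(9, Mul(-21, -49))) = Add(-1695298, Add(9, 1029)) = Add(-1695298, 1038) = -1694260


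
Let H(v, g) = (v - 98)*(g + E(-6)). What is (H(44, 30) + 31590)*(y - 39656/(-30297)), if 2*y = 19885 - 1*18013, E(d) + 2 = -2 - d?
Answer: 282670188192/10099 ≈ 2.7990e+7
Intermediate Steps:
E(d) = -4 - d (E(d) = -2 + (-2 - d) = -4 - d)
H(v, g) = (-98 + v)*(2 + g) (H(v, g) = (v - 98)*(g + (-4 - 1*(-6))) = (-98 + v)*(g + (-4 + 6)) = (-98 + v)*(g + 2) = (-98 + v)*(2 + g))
y = 936 (y = (19885 - 1*18013)/2 = (19885 - 18013)/2 = (1/2)*1872 = 936)
(H(44, 30) + 31590)*(y - 39656/(-30297)) = ((-196 - 98*30 + 2*44 + 30*44) + 31590)*(936 - 39656/(-30297)) = ((-196 - 2940 + 88 + 1320) + 31590)*(936 - 39656*(-1/30297)) = (-1728 + 31590)*(936 + 39656/30297) = 29862*(28397648/30297) = 282670188192/10099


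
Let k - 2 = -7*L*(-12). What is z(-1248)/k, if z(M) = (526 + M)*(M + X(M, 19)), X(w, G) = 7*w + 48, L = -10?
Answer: -3586896/419 ≈ -8560.6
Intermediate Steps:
k = -838 (k = 2 - 7*(-10)*(-12) = 2 + 70*(-12) = 2 - 840 = -838)
X(w, G) = 48 + 7*w
z(M) = (48 + 8*M)*(526 + M) (z(M) = (526 + M)*(M + (48 + 7*M)) = (526 + M)*(48 + 8*M) = (48 + 8*M)*(526 + M))
z(-1248)/k = (25248 + 8*(-1248)² + 4256*(-1248))/(-838) = (25248 + 8*1557504 - 5311488)*(-1/838) = (25248 + 12460032 - 5311488)*(-1/838) = 7173792*(-1/838) = -3586896/419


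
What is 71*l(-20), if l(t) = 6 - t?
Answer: 1846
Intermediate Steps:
71*l(-20) = 71*(6 - 1*(-20)) = 71*(6 + 20) = 71*26 = 1846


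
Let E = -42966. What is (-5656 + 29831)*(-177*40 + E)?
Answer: -1209862050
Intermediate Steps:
(-5656 + 29831)*(-177*40 + E) = (-5656 + 29831)*(-177*40 - 42966) = 24175*(-7080 - 42966) = 24175*(-50046) = -1209862050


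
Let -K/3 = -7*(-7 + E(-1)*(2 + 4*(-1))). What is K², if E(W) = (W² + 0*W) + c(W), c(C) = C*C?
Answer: 53361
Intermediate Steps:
c(C) = C²
E(W) = 2*W² (E(W) = (W² + 0*W) + W² = (W² + 0) + W² = W² + W² = 2*W²)
K = -231 (K = -(-21)*(-7 + (2*(-1)²)*(2 + 4*(-1))) = -(-21)*(-7 + (2*1)*(2 - 4)) = -(-21)*(-7 + 2*(-2)) = -(-21)*(-7 - 4) = -(-21)*(-11) = -3*77 = -231)
K² = (-231)² = 53361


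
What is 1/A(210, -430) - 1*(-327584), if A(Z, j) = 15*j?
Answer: 2112916799/6450 ≈ 3.2758e+5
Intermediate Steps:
1/A(210, -430) - 1*(-327584) = 1/(15*(-430)) - 1*(-327584) = 1/(-6450) + 327584 = -1/6450 + 327584 = 2112916799/6450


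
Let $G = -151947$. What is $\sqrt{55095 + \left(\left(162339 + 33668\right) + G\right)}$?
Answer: $\sqrt{99155} \approx 314.89$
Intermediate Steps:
$\sqrt{55095 + \left(\left(162339 + 33668\right) + G\right)} = \sqrt{55095 + \left(\left(162339 + 33668\right) - 151947\right)} = \sqrt{55095 + \left(196007 - 151947\right)} = \sqrt{55095 + 44060} = \sqrt{99155}$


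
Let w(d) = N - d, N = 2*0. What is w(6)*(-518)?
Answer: 3108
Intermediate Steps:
N = 0
w(d) = -d (w(d) = 0 - d = -d)
w(6)*(-518) = -1*6*(-518) = -6*(-518) = 3108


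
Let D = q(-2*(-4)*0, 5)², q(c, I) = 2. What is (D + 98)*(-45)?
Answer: -4590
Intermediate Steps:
D = 4 (D = 2² = 4)
(D + 98)*(-45) = (4 + 98)*(-45) = 102*(-45) = -4590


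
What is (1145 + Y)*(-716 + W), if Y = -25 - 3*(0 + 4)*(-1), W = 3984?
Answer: 3699376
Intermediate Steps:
Y = -13 (Y = -25 - 3*4*(-1) = -25 - 12*(-1) = -25 + 12 = -13)
(1145 + Y)*(-716 + W) = (1145 - 13)*(-716 + 3984) = 1132*3268 = 3699376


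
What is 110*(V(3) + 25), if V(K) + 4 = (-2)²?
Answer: 2750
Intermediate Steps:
V(K) = 0 (V(K) = -4 + (-2)² = -4 + 4 = 0)
110*(V(3) + 25) = 110*(0 + 25) = 110*25 = 2750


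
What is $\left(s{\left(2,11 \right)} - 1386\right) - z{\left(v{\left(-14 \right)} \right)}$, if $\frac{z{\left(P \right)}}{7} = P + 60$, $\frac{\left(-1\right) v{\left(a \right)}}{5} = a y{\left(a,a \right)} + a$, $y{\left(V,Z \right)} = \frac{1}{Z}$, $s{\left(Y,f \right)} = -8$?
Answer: $-2269$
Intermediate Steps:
$v{\left(a \right)} = -5 - 5 a$ ($v{\left(a \right)} = - 5 \left(\frac{a}{a} + a\right) = - 5 \left(1 + a\right) = -5 - 5 a$)
$z{\left(P \right)} = 420 + 7 P$ ($z{\left(P \right)} = 7 \left(P + 60\right) = 7 \left(60 + P\right) = 420 + 7 P$)
$\left(s{\left(2,11 \right)} - 1386\right) - z{\left(v{\left(-14 \right)} \right)} = \left(-8 - 1386\right) - \left(420 + 7 \left(-5 - -70\right)\right) = \left(-8 - 1386\right) - \left(420 + 7 \left(-5 + 70\right)\right) = -1394 - \left(420 + 7 \cdot 65\right) = -1394 - \left(420 + 455\right) = -1394 - 875 = -2269$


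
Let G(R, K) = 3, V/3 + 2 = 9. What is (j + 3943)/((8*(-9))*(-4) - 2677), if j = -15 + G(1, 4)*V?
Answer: -3991/2389 ≈ -1.6706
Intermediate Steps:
V = 21 (V = -6 + 3*9 = -6 + 27 = 21)
j = 48 (j = -15 + 3*21 = -15 + 63 = 48)
(j + 3943)/((8*(-9))*(-4) - 2677) = (48 + 3943)/((8*(-9))*(-4) - 2677) = 3991/(-72*(-4) - 2677) = 3991/(288 - 2677) = 3991/(-2389) = 3991*(-1/2389) = -3991/2389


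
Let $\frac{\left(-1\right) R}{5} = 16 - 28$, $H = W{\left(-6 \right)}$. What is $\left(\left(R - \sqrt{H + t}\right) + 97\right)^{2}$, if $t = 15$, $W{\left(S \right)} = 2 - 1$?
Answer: $23409$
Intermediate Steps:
$W{\left(S \right)} = 1$ ($W{\left(S \right)} = 2 - 1 = 1$)
$H = 1$
$R = 60$ ($R = - 5 \left(16 - 28\right) = \left(-5\right) \left(-12\right) = 60$)
$\left(\left(R - \sqrt{H + t}\right) + 97\right)^{2} = \left(\left(60 - \sqrt{1 + 15}\right) + 97\right)^{2} = \left(\left(60 - \sqrt{16}\right) + 97\right)^{2} = \left(\left(60 - 4\right) + 97\right)^{2} = \left(56 + 97\right)^{2} = 153^{2} = 23409$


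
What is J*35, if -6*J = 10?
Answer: -175/3 ≈ -58.333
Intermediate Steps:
J = -5/3 (J = -1/6*10 = -5/3 ≈ -1.6667)
J*35 = -5/3*35 = -175/3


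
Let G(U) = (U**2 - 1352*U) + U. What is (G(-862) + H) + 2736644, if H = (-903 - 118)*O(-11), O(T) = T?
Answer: 4655481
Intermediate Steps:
G(U) = U**2 - 1351*U
H = 11231 (H = (-903 - 118)*(-11) = -1021*(-11) = 11231)
(G(-862) + H) + 2736644 = (-862*(-1351 - 862) + 11231) + 2736644 = (-862*(-2213) + 11231) + 2736644 = (1907606 + 11231) + 2736644 = 1918837 + 2736644 = 4655481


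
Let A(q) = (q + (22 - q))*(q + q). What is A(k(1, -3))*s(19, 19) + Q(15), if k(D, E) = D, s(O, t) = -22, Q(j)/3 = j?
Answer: -923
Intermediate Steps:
Q(j) = 3*j
A(q) = 44*q (A(q) = 22*(2*q) = 44*q)
A(k(1, -3))*s(19, 19) + Q(15) = (44*1)*(-22) + 3*15 = 44*(-22) + 45 = -968 + 45 = -923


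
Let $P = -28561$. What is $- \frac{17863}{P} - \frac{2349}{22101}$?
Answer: $\frac{109233458}{210408887} \approx 0.51915$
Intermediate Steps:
$- \frac{17863}{P} - \frac{2349}{22101} = - \frac{17863}{-28561} - \frac{2349}{22101} = \left(-17863\right) \left(- \frac{1}{28561}\right) - \frac{783}{7367} = \frac{17863}{28561} - \frac{783}{7367} = \frac{109233458}{210408887}$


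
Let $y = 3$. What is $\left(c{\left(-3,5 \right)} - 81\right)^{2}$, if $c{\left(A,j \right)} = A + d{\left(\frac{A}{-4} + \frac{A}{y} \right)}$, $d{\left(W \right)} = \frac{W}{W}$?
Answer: $6889$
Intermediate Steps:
$d{\left(W \right)} = 1$
$c{\left(A,j \right)} = 1 + A$ ($c{\left(A,j \right)} = A + 1 = 1 + A$)
$\left(c{\left(-3,5 \right)} - 81\right)^{2} = \left(\left(1 - 3\right) - 81\right)^{2} = \left(-2 - 81\right)^{2} = \left(-83\right)^{2} = 6889$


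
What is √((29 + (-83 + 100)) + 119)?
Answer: √165 ≈ 12.845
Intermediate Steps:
√((29 + (-83 + 100)) + 119) = √((29 + 17) + 119) = √(46 + 119) = √165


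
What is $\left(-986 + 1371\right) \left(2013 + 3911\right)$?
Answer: $2280740$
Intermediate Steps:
$\left(-986 + 1371\right) \left(2013 + 3911\right) = 385 \cdot 5924 = 2280740$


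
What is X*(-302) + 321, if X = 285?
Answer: -85749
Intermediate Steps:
X*(-302) + 321 = 285*(-302) + 321 = -86070 + 321 = -85749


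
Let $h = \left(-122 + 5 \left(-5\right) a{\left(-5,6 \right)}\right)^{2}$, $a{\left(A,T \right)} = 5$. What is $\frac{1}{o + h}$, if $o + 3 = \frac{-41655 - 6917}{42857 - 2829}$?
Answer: $\frac{10007}{610474899} \approx 1.6392 \cdot 10^{-5}$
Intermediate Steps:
$h = 61009$ ($h = \left(-122 + 5 \left(-5\right) 5\right)^{2} = \left(-122 - 125\right)^{2} = \left(-247\right)^{2} = 61009$)
$o = - \frac{42164}{10007}$ ($o = -3 + \frac{-41655 - 6917}{42857 - 2829} = -3 - \frac{48572}{40028} = -3 - \frac{12143}{10007} = - \frac{42164}{10007} \approx -4.2134$)
$\frac{1}{o + h} = \frac{1}{- \frac{42164}{10007} + 61009} = \frac{1}{\frac{610474899}{10007}} = \frac{10007}{610474899}$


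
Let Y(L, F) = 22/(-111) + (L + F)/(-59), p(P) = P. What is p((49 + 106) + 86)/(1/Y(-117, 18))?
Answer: 2335531/6549 ≈ 356.62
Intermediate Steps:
Y(L, F) = -22/111 - F/59 - L/59 (Y(L, F) = 22*(-1/111) + (F + L)*(-1/59) = -22/111 + (-F/59 - L/59) = -22/111 - F/59 - L/59)
p((49 + 106) + 86)/(1/Y(-117, 18)) = ((49 + 106) + 86)/(1/(-22/111 - 1/59*18 - 1/59*(-117))) = (155 + 86)/(1/(-22/111 - 18/59 + 117/59)) = 241/(1/(9691/6549)) = 241/(6549/9691) = 241*(9691/6549) = 2335531/6549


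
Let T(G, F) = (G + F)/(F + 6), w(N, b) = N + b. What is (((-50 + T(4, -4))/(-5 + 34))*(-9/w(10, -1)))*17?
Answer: 850/29 ≈ 29.310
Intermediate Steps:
T(G, F) = (F + G)/(6 + F)
(((-50 + T(4, -4))/(-5 + 34))*(-9/w(10, -1)))*17 = (((-50 + (-4 + 4)/(6 - 4))/(-5 + 34))*(-9/(10 - 1)))*17 = (((-50 + 0/2)/29)*(-9/9))*17 = (((-50 + (½)*0)*(1/29))*(-9*⅑))*17 = (((-50 + 0)*(1/29))*(-1))*17 = (-50*1/29*(-1))*17 = -50/29*(-1)*17 = (50/29)*17 = 850/29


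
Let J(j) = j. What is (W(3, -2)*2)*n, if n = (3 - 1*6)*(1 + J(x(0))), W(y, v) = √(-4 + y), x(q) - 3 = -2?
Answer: -12*I ≈ -12.0*I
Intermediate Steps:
x(q) = 1 (x(q) = 3 - 2 = 1)
n = -6 (n = (3 - 1*6)*(1 + 1) = (3 - 6)*2 = -3*2 = -6)
(W(3, -2)*2)*n = (√(-4 + 3)*2)*(-6) = (√(-1)*2)*(-6) = (I*2)*(-6) = (2*I)*(-6) = -12*I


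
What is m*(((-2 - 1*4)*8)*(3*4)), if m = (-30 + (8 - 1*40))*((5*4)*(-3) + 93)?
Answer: 1178496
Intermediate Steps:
m = -2046 (m = (-30 + (8 - 40))*(20*(-3) + 93) = (-30 - 32)*(-60 + 93) = -62*33 = -2046)
m*(((-2 - 1*4)*8)*(3*4)) = -2046*(-2 - 1*4)*8*3*4 = -2046*(-2 - 4)*8*12 = -2046*(-6*8)*12 = -(-98208)*12 = -2046*(-576) = 1178496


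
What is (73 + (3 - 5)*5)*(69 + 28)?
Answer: 6111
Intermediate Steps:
(73 + (3 - 5)*5)*(69 + 28) = (73 - 2*5)*97 = (73 - 10)*97 = 63*97 = 6111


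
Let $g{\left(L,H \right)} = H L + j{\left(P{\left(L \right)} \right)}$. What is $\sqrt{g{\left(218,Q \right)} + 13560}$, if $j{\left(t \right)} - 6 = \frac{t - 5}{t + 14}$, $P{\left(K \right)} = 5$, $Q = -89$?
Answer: $2 i \sqrt{1459} \approx 76.394 i$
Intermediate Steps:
$j{\left(t \right)} = 6 + \frac{-5 + t}{14 + t}$ ($j{\left(t \right)} = 6 + \frac{t - 5}{t + 14} = 6 + \frac{-5 + t}{14 + t}$)
$g{\left(L,H \right)} = 6 + H L$ ($g{\left(L,H \right)} = H L + \frac{79 + 7 \cdot 5}{14 + 5} = H L + \frac{79 + 35}{19} = H L + \frac{1}{19} \cdot 114 = H L + 6 = 6 + H L$)
$\sqrt{g{\left(218,Q \right)} + 13560} = \sqrt{\left(6 - 19402\right) + 13560} = \sqrt{-19396 + 13560} = \sqrt{-5836} = 2 i \sqrt{1459}$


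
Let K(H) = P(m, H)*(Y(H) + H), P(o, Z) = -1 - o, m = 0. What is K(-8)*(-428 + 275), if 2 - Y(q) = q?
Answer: 306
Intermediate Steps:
Y(q) = 2 - q
K(H) = -2 (K(H) = (-1 - 1*0)*((2 - H) + H) = (-1 + 0)*2 = -1*2 = -2)
K(-8)*(-428 + 275) = -2*(-428 + 275) = -2*(-153) = 306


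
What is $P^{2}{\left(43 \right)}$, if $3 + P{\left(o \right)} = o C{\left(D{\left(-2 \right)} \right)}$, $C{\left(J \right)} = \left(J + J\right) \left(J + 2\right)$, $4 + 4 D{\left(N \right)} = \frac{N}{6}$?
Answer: $\frac{40513225}{5184} \approx 7815.0$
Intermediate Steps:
$D{\left(N \right)} = -1 + \frac{N}{24}$ ($D{\left(N \right)} = -1 + \frac{N \frac{1}{6}}{4} = -1 + \frac{\frac{1}{6} N}{4} = -1 + \frac{N}{24}$)
$C{\left(J \right)} = 2 J \left(2 + J\right)$
$P{\left(o \right)} = -3 - \frac{143 o}{72}$ ($P{\left(o \right)} = -3 + o 2 \left(-1 + \frac{1}{24} \left(-2\right)\right) \left(2 + \left(-1 + \frac{1}{24} \left(-2\right)\right)\right) = -3 + o 2 \left(-1 - \frac{1}{12}\right) \left(2 - \frac{13}{12}\right) = -3 + o 2 \left(- \frac{13}{12}\right) \left(2 - \frac{13}{12}\right) = -3 + o 2 \left(- \frac{13}{12}\right) \frac{11}{12} = -3 + o \left(- \frac{143}{72}\right) = -3 - \frac{143 o}{72}$)
$P^{2}{\left(43 \right)} = \left(-3 - \frac{6149}{72}\right)^{2} = \left(- \frac{6365}{72}\right)^{2} = \frac{40513225}{5184}$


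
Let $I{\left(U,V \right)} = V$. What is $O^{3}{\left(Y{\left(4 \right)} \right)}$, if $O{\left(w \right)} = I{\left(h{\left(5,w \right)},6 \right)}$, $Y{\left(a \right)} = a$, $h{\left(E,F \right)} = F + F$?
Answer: $216$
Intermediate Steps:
$h{\left(E,F \right)} = 2 F$
$O{\left(w \right)} = 6$
$O^{3}{\left(Y{\left(4 \right)} \right)} = 6^{3} = 216$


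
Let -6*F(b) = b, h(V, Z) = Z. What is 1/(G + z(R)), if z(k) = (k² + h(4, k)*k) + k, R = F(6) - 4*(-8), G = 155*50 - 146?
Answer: 1/9557 ≈ 0.00010464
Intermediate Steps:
G = 7604 (G = 7750 - 146 = 7604)
F(b) = -b/6
R = 31 (R = -⅙*6 - 4*(-8) = -1 + 32 = 31)
z(k) = k + 2*k² (z(k) = (k² + k*k) + k = (k² + k²) + k = 2*k² + k = k + 2*k²)
1/(G + z(R)) = 1/(7604 + 31*(1 + 2*31)) = 1/(7604 + 31*(1 + 62)) = 1/(7604 + 31*63) = 1/(7604 + 1953) = 1/9557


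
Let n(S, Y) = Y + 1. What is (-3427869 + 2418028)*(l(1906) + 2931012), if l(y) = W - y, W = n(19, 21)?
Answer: -2957953548648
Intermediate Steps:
n(S, Y) = 1 + Y
W = 22 (W = 1 + 21 = 22)
l(y) = 22 - y
(-3427869 + 2418028)*(l(1906) + 2931012) = (-3427869 + 2418028)*((22 - 1*1906) + 2931012) = -1009841*((22 - 1906) + 2931012) = -1009841*(-1884 + 2931012) = -1009841*2929128 = -2957953548648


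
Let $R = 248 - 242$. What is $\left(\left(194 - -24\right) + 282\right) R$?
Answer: $3000$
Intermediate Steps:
$R = 6$
$\left(\left(194 - -24\right) + 282\right) R = \left(\left(194 - -24\right) + 282\right) 6 = \left(\left(194 + 24\right) + 282\right) 6 = \left(218 + 282\right) 6 = 500 \cdot 6 = 3000$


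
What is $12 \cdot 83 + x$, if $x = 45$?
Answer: $1041$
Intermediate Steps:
$12 \cdot 83 + x = 12 \cdot 83 + 45 = 996 + 45 = 1041$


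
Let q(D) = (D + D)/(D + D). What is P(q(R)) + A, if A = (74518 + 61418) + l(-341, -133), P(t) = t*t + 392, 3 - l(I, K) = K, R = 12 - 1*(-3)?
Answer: 136465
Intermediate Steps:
R = 15 (R = 12 + 3 = 15)
q(D) = 1 (q(D) = (2*D)/((2*D)) = (2*D)*(1/(2*D)) = 1)
l(I, K) = 3 - K
P(t) = 392 + t² (P(t) = t² + 392 = 392 + t²)
A = 136072 (A = (74518 + 61418) + (3 - 1*(-133)) = 135936 + (3 + 133) = 135936 + 136 = 136072)
P(q(R)) + A = (392 + 1²) + 136072 = (392 + 1) + 136072 = 393 + 136072 = 136465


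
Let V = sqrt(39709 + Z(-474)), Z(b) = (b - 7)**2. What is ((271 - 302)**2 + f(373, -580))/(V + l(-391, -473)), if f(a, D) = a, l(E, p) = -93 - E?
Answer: -198766/91133 + 667*sqrt(271070)/91133 ≈ 1.6295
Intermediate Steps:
Z(b) = (-7 + b)**2
V = sqrt(271070) (V = sqrt(39709 + (-7 - 474)**2) = sqrt(39709 + (-481)**2) = sqrt(39709 + 231361) = sqrt(271070) ≈ 520.64)
((271 - 302)**2 + f(373, -580))/(V + l(-391, -473)) = ((271 - 302)**2 + 373)/(sqrt(271070) + (-93 - 1*(-391))) = ((-31)**2 + 373)/(sqrt(271070) + (-93 + 391)) = (961 + 373)/(sqrt(271070) + 298) = 1334/(298 + sqrt(271070))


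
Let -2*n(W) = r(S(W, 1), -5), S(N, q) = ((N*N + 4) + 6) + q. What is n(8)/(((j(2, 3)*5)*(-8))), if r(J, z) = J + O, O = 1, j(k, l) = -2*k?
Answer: -19/80 ≈ -0.23750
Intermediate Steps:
S(N, q) = 10 + q + N**2 (S(N, q) = ((N**2 + 4) + 6) + q = ((4 + N**2) + 6) + q = (10 + N**2) + q = 10 + q + N**2)
r(J, z) = 1 + J (r(J, z) = J + 1 = 1 + J)
n(W) = -6 - W**2/2 (n(W) = -(1 + (10 + 1 + W**2))/2 = -(1 + (11 + W**2))/2 = -(12 + W**2)/2 = -6 - W**2/2)
n(8)/(((j(2, 3)*5)*(-8))) = (-6 - 1/2*8**2)/(((-2*2*5)*(-8))) = (-6 - 1/2*64)/((-4*5*(-8))) = (-6 - 32)/((-20*(-8))) = -38/160 = -38*1/160 = -19/80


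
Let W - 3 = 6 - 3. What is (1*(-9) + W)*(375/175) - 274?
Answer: -1963/7 ≈ -280.43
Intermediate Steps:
W = 6 (W = 3 + (6 - 3) = 3 + 3 = 6)
(1*(-9) + W)*(375/175) - 274 = (1*(-9) + 6)*(375/175) - 274 = (-9 + 6)*(375*(1/175)) - 274 = -3*15/7 - 274 = -45/7 - 274 = -1963/7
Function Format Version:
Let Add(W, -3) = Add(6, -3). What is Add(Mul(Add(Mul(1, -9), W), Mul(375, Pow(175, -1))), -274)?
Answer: Rational(-1963, 7) ≈ -280.43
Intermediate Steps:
W = 6 (W = Add(3, Add(6, -3)) = Add(3, 3) = 6)
Add(Mul(Add(Mul(1, -9), W), Mul(375, Pow(175, -1))), -274) = Add(Mul(Add(Mul(1, -9), 6), Mul(375, Pow(175, -1))), -274) = Add(Mul(Add(-9, 6), Mul(375, Rational(1, 175))), -274) = Add(Mul(-3, Rational(15, 7)), -274) = Add(Rational(-45, 7), -274) = Rational(-1963, 7)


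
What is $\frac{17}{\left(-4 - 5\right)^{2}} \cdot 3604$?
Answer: $\frac{61268}{81} \approx 756.39$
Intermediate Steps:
$\frac{17}{\left(-4 - 5\right)^{2}} \cdot 3604 = \frac{17}{\left(-9\right)^{2}} \cdot 3604 = \frac{17}{81} \cdot 3604 = \frac{61268}{81}$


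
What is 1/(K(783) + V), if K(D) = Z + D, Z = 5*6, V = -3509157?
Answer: -1/3508344 ≈ -2.8503e-7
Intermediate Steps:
Z = 30
K(D) = 30 + D
1/(K(783) + V) = 1/((30 + 783) - 3509157) = 1/(813 - 3509157) = 1/(-3508344) = -1/3508344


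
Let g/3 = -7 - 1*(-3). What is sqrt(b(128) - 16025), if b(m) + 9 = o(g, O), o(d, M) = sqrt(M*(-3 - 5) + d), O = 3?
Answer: sqrt(-16034 + 6*I) ≈ 0.0237 + 126.63*I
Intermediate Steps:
g = -12 (g = 3*(-7 - 1*(-3)) = 3*(-7 + 3) = 3*(-4) = -12)
o(d, M) = sqrt(d - 8*M) (o(d, M) = sqrt(M*(-8) + d) = sqrt(-8*M + d) = sqrt(d - 8*M))
b(m) = -9 + 6*I (b(m) = -9 + sqrt(-12 - 8*3) = -9 + sqrt(-12 - 24) = -9 + sqrt(-36) = -9 + 6*I)
sqrt(b(128) - 16025) = sqrt((-9 + 6*I) - 16025) = sqrt(-16034 + 6*I)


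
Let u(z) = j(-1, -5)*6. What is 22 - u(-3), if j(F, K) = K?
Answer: 52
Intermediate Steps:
u(z) = -30 (u(z) = -5*6 = -30)
22 - u(-3) = 22 - 1*(-30) = 22 + 30 = 52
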